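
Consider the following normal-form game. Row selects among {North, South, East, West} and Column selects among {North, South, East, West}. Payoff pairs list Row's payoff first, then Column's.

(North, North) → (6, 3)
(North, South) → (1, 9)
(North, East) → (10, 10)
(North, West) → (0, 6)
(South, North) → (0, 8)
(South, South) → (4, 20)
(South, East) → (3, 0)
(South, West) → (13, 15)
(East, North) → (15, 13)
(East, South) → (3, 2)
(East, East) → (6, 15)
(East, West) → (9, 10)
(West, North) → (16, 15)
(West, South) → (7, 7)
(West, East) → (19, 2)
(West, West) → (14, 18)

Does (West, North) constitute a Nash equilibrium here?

Holding Column at North: Row gets 16 from West, versus 6 from North, 0 from South, 15 from East. No profitable deviation for Row.
Holding Row at West: Column gets 15 from North but could get 18 by switching to West. Column has a profitable deviation.

No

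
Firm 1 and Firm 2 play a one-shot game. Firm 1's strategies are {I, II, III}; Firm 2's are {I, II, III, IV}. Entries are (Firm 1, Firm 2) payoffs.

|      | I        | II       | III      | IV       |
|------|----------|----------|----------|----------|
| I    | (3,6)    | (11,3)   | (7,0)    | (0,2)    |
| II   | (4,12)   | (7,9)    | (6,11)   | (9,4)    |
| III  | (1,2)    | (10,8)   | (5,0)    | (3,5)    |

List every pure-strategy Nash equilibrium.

(II, I)

A profile is a Nash equilibrium when each player is best-responding to the other.
Firm 1's best responses — vs I: II (payoff 4); vs II: I (payoff 11); vs III: I (payoff 7); vs IV: II (payoff 9).
Firm 2's best responses — vs I: I (payoff 6); vs II: I (payoff 12); vs III: II (payoff 8).
The only mutual best response is (II, I); neither player gains by switching there.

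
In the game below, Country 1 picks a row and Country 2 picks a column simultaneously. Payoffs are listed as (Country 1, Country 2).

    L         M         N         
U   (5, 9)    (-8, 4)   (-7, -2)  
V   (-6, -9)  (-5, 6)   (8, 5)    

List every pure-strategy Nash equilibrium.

(U, L) and (V, M)

Find each player's best response to every opponent strategy; NE are the intersections.
Country 1's best responses — vs L: U (payoff 5); vs M: V (payoff -5); vs N: V (payoff 8).
Country 2's best responses — vs U: L (payoff 9); vs V: M (payoff 6).
Mutual best responses occur at (U, L) and (V, M); at each, neither player gains by switching.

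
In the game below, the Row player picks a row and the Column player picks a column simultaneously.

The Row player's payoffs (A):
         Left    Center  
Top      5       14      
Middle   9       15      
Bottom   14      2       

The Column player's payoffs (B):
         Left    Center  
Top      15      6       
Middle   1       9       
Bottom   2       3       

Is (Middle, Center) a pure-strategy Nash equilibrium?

Yes

Holding the Column player at Center: the Row player gets 15 from Middle, versus 14 from Top, 2 from Bottom. No profitable deviation for the Row player.
Holding the Row player at Middle: the Column player gets 9 from Center, versus 1 from Left. No profitable deviation for the Column player either.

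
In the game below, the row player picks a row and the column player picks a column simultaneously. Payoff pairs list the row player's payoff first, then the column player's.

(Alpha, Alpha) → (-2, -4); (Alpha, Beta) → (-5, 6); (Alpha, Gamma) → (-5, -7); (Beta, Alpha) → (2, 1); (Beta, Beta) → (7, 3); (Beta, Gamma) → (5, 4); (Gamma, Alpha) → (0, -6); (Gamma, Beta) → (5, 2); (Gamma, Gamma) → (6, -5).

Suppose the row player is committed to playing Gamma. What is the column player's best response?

Beta

With the row player fixed at Gamma, the column player's payoffs are: Alpha → -6, Beta → 2, Gamma → -5.
The maximum is 2, achieved by Beta.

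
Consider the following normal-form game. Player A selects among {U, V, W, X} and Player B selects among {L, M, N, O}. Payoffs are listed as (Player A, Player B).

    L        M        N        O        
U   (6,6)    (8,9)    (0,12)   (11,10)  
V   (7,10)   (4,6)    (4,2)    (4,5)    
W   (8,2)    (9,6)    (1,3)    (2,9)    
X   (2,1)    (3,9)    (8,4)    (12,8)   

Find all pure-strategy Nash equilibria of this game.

Find each player's best response to every opponent strategy; NE are the intersections.
Player A's best responses — vs L: W (payoff 8); vs M: W (payoff 9); vs N: X (payoff 8); vs O: X (payoff 12).
Player B's best responses — vs U: N (payoff 12); vs V: L (payoff 10); vs W: O (payoff 9); vs X: M (payoff 9).
No cell has both players best-responding. For instance, Player A's best reply to O is X, but against X Player B prefers M over O.

None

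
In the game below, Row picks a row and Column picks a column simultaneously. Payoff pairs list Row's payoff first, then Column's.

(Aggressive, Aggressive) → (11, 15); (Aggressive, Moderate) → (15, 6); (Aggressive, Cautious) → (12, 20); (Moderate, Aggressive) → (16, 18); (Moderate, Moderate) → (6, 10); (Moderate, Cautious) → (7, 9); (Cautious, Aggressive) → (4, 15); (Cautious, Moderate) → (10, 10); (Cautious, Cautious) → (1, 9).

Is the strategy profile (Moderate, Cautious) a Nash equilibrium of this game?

Holding Column at Cautious: Row gets 7 from Moderate but could get 12 by switching to Aggressive. Row has a profitable deviation.

No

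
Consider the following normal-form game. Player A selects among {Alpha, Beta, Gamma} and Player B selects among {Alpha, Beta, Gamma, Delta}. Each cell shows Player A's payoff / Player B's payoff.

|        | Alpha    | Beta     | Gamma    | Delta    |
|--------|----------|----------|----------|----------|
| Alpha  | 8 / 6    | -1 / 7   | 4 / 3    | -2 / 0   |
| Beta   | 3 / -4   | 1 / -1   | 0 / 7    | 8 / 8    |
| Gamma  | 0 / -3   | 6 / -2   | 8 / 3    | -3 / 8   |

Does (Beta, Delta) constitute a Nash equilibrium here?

Yes

Holding Player B at Delta: Player A gets 8 from Beta, versus -2 from Alpha, -3 from Gamma. No profitable deviation for Player A.
Holding Player A at Beta: Player B gets 8 from Delta, versus -4 from Alpha, -1 from Beta, 7 from Gamma. No profitable deviation for Player B either.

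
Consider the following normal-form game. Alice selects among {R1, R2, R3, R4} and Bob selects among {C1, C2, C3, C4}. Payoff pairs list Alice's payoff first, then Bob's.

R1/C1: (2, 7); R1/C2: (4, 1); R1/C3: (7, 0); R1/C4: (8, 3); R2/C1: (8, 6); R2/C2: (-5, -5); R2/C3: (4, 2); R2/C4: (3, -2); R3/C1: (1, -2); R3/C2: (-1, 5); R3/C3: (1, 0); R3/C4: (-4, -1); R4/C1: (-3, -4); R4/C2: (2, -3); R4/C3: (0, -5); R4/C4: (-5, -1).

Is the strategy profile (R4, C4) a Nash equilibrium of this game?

No

Holding Bob at C4: Alice gets -5 from R4 but could get 8 by switching to R1. Alice has a profitable deviation.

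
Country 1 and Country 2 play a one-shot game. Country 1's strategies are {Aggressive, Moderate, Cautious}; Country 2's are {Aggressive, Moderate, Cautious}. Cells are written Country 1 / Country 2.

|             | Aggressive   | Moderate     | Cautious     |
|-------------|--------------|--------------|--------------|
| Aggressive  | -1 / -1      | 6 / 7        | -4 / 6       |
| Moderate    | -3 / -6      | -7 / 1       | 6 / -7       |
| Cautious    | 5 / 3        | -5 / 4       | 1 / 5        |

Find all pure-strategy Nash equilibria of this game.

A profile is a Nash equilibrium when each player is best-responding to the other.
Country 1's best responses — vs Aggressive: Cautious (payoff 5); vs Moderate: Aggressive (payoff 6); vs Cautious: Moderate (payoff 6).
Country 2's best responses — vs Aggressive: Moderate (payoff 7); vs Moderate: Moderate (payoff 1); vs Cautious: Cautious (payoff 5).
The only mutual best response is (Aggressive, Moderate); neither player gains by switching there.

(Aggressive, Moderate)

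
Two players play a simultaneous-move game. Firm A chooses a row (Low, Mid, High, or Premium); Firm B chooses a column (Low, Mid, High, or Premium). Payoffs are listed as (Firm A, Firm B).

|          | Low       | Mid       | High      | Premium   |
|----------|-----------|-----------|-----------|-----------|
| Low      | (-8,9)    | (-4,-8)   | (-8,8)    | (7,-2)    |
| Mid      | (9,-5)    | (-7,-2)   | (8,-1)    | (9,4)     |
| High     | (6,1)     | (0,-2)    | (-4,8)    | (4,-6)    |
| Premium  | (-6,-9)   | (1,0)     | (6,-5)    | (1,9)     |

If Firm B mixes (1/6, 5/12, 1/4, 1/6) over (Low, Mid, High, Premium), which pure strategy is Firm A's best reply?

Compute Firm A's expected payoff from each pure strategy against the given mix.
Low: (1/6)·(-8) + (5/12)·(-4) + (1/4)·(-8) + (1/6)·7 = -23/6
Mid: (1/6)·9 + (5/12)·(-7) + (1/4)·8 + (1/6)·9 = 25/12
High: (1/6)·6 + (5/12)·0 + (1/4)·(-4) + (1/6)·4 = 2/3
Premium: (1/6)·(-6) + (5/12)·1 + (1/4)·6 + (1/6)·1 = 13/12
Highest expected payoff is 25/12, from Mid.

Mid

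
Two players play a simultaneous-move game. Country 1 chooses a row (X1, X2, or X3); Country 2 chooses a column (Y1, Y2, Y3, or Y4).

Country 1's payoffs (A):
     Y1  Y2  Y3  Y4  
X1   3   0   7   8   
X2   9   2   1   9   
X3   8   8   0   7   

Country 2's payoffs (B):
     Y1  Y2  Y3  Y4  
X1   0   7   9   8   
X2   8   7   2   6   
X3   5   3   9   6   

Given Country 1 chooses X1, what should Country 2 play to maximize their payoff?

Y3

With Country 1 fixed at X1, Country 2's payoffs are: Y1 → 0, Y2 → 7, Y3 → 9, Y4 → 8.
The maximum is 9, achieved by Y3.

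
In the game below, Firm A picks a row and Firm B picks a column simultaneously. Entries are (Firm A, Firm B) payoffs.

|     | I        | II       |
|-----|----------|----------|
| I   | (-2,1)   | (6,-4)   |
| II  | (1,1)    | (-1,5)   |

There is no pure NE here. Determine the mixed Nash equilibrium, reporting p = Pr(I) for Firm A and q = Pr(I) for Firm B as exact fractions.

p = 4/9, q = 7/10

In a mixed NE each player is indifferent between their pure strategies, so the opponent's mix sets the indifference.
Firm B indifferent between I and II: p·1 + (1−p)·1 = p·(-4) + (1−p)·5 ⟹ 1 + 0p = 5 + (-9)p ⟹ p = 4/9.
Firm A indifferent between I and II: q·(-2) + (1−q)·6 = q·1 + (1−q)·(-1) ⟹ 6 + (-8)q = (-1) + 2q ⟹ q = 7/10.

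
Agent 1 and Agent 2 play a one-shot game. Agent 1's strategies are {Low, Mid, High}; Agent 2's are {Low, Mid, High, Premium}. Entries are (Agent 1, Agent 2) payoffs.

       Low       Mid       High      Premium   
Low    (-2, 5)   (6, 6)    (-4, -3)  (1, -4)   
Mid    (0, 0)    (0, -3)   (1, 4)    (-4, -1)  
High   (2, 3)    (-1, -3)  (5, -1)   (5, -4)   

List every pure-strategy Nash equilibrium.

Check mutual best responses: a cell is a NE iff neither player can gain by unilaterally deviating.
Agent 1's best responses — vs Low: High (payoff 2); vs Mid: Low (payoff 6); vs High: High (payoff 5); vs Premium: High (payoff 5).
Agent 2's best responses — vs Low: Mid (payoff 6); vs Mid: High (payoff 4); vs High: Low (payoff 3).
Mutual best responses occur at (Low, Mid) and (High, Low); at each, neither player gains by switching.

(Low, Mid) and (High, Low)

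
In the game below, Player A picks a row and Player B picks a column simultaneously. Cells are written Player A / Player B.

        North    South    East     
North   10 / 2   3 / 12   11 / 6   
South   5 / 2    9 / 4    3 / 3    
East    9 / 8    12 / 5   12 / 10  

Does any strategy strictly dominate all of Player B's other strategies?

No strictly dominant strategy

A strategy is strictly dominant if it gives Player B a strictly higher payoff than every other strategy, against every choice by the opponent.
North is not dominant: against North, South gives 12 > 2.
South is not dominant: against East, North gives 8 > 5.
East is not dominant: against North, South gives 12 > 6.
No single strategy is best against every opponent action.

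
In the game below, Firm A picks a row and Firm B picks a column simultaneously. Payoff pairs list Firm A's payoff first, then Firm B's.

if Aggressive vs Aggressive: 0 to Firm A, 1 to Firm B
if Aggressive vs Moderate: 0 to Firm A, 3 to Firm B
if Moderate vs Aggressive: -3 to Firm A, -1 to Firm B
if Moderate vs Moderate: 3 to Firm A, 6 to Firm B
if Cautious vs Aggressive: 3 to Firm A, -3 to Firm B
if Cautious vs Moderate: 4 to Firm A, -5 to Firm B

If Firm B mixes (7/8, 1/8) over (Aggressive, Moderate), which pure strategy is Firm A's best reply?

Firm A's best reply maximizes expected payoff against the mix.
Aggressive: (7/8)·0 + (1/8)·0 = 0
Moderate: (7/8)·(-3) + (1/8)·3 = -9/4
Cautious: (7/8)·3 + (1/8)·4 = 25/8
Highest expected payoff is 25/8, from Cautious.

Cautious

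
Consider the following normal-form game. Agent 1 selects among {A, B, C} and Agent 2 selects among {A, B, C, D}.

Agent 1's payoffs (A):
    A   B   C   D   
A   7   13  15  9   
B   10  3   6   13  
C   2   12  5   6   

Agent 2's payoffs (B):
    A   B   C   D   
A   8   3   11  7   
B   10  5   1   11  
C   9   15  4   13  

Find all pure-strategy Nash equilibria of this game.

Check mutual best responses: a cell is a NE iff neither player can gain by unilaterally deviating.
Agent 1's best responses — vs A: B (payoff 10); vs B: A (payoff 13); vs C: A (payoff 15); vs D: B (payoff 13).
Agent 2's best responses — vs A: C (payoff 11); vs B: D (payoff 11); vs C: B (payoff 15).
Mutual best responses occur at (A, C) and (B, D); at each, neither player gains by switching.

(A, C) and (B, D)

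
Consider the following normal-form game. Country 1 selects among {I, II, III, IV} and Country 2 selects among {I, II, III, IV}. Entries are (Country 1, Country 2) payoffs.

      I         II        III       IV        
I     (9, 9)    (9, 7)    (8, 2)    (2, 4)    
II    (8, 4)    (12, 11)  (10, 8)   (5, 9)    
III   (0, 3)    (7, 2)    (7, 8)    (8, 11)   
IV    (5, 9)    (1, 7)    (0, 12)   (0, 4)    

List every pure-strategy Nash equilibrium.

Check mutual best responses: a cell is a NE iff neither player can gain by unilaterally deviating.
Country 1's best responses — vs I: I (payoff 9); vs II: II (payoff 12); vs III: II (payoff 10); vs IV: III (payoff 8).
Country 2's best responses — vs I: I (payoff 9); vs II: II (payoff 11); vs III: IV (payoff 11); vs IV: III (payoff 12).
Mutual best responses occur at (I, I), (II, II), and (III, IV); at each, neither player gains by switching.

(I, I), (II, II), and (III, IV)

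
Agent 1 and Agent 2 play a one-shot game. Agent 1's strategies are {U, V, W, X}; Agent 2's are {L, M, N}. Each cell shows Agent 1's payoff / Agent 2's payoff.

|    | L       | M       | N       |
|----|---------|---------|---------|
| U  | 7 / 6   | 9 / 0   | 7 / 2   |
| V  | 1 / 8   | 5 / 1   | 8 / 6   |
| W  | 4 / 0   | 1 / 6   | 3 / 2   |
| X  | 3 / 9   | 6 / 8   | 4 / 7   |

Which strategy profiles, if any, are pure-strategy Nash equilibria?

(U, L)

Check mutual best responses: a cell is a NE iff neither player can gain by unilaterally deviating.
Agent 1's best responses — vs L: U (payoff 7); vs M: U (payoff 9); vs N: V (payoff 8).
Agent 2's best responses — vs U: L (payoff 6); vs V: L (payoff 8); vs W: M (payoff 6); vs X: L (payoff 9).
The only mutual best response is (U, L); neither player gains by switching there.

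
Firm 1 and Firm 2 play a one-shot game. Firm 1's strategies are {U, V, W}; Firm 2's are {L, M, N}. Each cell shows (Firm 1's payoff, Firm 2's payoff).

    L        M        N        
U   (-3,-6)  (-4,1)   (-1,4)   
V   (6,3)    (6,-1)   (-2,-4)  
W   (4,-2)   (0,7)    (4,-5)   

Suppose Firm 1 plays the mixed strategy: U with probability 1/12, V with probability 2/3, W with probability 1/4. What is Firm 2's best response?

M

Compute Firm 2's expected payoff from each pure strategy against the given mix.
L: (1/12)·(-6) + (2/3)·3 + (1/4)·(-2) = 1
M: (1/12)·1 + (2/3)·(-1) + (1/4)·7 = 7/6
N: (1/12)·4 + (2/3)·(-4) + (1/4)·(-5) = -43/12
Highest expected payoff is 7/6, from M.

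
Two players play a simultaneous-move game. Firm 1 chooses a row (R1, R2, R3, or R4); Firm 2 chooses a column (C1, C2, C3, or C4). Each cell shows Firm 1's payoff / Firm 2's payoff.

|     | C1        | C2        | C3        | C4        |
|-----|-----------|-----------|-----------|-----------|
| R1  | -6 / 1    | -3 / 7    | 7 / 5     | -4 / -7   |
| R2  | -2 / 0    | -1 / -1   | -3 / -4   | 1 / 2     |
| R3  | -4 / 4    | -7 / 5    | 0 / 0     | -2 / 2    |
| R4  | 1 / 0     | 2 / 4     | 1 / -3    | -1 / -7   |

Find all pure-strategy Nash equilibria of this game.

(R2, C4) and (R4, C2)

Find each player's best response to every opponent strategy; NE are the intersections.
Firm 1's best responses — vs C1: R4 (payoff 1); vs C2: R4 (payoff 2); vs C3: R1 (payoff 7); vs C4: R2 (payoff 1).
Firm 2's best responses — vs R1: C2 (payoff 7); vs R2: C4 (payoff 2); vs R3: C2 (payoff 5); vs R4: C2 (payoff 4).
Mutual best responses occur at (R2, C4) and (R4, C2); at each, neither player gains by switching.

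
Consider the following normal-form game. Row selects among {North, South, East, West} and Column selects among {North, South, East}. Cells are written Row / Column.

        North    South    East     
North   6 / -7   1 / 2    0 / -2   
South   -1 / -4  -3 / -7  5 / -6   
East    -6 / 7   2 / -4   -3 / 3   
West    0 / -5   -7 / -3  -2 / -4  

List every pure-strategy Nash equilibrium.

A profile is a Nash equilibrium when each player is best-responding to the other.
Row's best responses — vs North: North (payoff 6); vs South: East (payoff 2); vs East: South (payoff 5).
Column's best responses — vs North: South (payoff 2); vs South: North (payoff -4); vs East: North (payoff 7); vs West: South (payoff -3).
No cell has both players best-responding. For instance, Row's best reply to North is North, but against North Column prefers South over North.

No pure-strategy Nash equilibrium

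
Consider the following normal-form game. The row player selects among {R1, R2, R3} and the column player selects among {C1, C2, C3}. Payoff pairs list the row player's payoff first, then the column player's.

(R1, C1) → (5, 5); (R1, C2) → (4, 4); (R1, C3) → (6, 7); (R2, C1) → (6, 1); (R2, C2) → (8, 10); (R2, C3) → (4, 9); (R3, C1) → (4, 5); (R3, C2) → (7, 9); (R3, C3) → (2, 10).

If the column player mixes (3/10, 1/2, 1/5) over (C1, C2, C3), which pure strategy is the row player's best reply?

R2

Compute the row player's expected payoff from each pure strategy against the given mix.
R1: (3/10)·5 + (1/2)·4 + (1/5)·6 = 47/10
R2: (3/10)·6 + (1/2)·8 + (1/5)·4 = 33/5
R3: (3/10)·4 + (1/2)·7 + (1/5)·2 = 51/10
Highest expected payoff is 33/5, from R2.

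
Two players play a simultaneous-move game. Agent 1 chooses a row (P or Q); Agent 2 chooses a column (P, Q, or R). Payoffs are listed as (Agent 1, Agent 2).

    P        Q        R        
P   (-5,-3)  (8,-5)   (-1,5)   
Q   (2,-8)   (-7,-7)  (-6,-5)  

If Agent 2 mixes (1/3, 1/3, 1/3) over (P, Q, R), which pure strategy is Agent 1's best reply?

P

Agent 1's best reply maximizes expected payoff against the mix.
P: (1/3)·(-5) + (1/3)·8 + (1/3)·(-1) = 2/3
Q: (1/3)·2 + (1/3)·(-7) + (1/3)·(-6) = -11/3
Highest expected payoff is 2/3, from P.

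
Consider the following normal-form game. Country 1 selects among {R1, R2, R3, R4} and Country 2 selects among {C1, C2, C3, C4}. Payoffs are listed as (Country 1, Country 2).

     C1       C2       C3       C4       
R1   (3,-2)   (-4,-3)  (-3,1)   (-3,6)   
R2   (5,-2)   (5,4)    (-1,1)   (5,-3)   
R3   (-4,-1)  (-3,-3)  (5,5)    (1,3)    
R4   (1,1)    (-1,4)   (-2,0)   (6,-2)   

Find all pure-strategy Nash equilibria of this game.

(R2, C2) and (R3, C3)

Check mutual best responses: a cell is a NE iff neither player can gain by unilaterally deviating.
Country 1's best responses — vs C1: R2 (payoff 5); vs C2: R2 (payoff 5); vs C3: R3 (payoff 5); vs C4: R4 (payoff 6).
Country 2's best responses — vs R1: C4 (payoff 6); vs R2: C2 (payoff 4); vs R3: C3 (payoff 5); vs R4: C2 (payoff 4).
Mutual best responses occur at (R2, C2) and (R3, C3); at each, neither player gains by switching.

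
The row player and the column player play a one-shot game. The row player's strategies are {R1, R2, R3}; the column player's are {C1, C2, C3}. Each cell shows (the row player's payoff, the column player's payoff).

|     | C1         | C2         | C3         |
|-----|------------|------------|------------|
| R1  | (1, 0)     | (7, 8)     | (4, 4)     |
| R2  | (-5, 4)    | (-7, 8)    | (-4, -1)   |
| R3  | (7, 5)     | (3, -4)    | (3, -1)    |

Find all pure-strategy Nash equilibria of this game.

(R1, C2) and (R3, C1)

Find each player's best response to every opponent strategy; NE are the intersections.
The row player's best responses — vs C1: R3 (payoff 7); vs C2: R1 (payoff 7); vs C3: R1 (payoff 4).
The column player's best responses — vs R1: C2 (payoff 8); vs R2: C2 (payoff 8); vs R3: C1 (payoff 5).
Mutual best responses occur at (R1, C2) and (R3, C1); at each, neither player gains by switching.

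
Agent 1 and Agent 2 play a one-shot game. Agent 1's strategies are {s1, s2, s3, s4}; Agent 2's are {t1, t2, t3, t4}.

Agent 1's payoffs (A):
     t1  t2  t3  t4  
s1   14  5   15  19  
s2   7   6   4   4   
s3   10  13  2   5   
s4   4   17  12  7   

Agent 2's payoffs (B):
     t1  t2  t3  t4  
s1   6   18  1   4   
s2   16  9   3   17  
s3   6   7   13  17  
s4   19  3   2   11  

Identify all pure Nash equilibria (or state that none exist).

None

Check mutual best responses: a cell is a NE iff neither player can gain by unilaterally deviating.
Agent 1's best responses — vs t1: s1 (payoff 14); vs t2: s4 (payoff 17); vs t3: s1 (payoff 15); vs t4: s1 (payoff 19).
Agent 2's best responses — vs s1: t2 (payoff 18); vs s2: t4 (payoff 17); vs s3: t4 (payoff 17); vs s4: t1 (payoff 19).
No cell has both players best-responding. For instance, Agent 1's best reply to t1 is s1, but against s1 Agent 2 prefers t2 over t1.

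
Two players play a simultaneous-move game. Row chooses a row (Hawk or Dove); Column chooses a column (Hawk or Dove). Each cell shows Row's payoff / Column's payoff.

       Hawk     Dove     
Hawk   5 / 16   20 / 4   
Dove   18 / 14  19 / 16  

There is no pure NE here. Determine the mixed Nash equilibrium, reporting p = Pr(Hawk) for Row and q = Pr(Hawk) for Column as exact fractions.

Each player's mixing probability is pinned down by making the *other* player indifferent.
Column indifferent between Hawk and Dove: p·16 + (1−p)·14 = p·4 + (1−p)·16 ⟹ 14 + 2p = 16 + (-12)p ⟹ p = 1/7.
Row indifferent between Hawk and Dove: q·5 + (1−q)·20 = q·18 + (1−q)·19 ⟹ 20 + (-15)q = 19 + (-1)q ⟹ q = 1/14.

p = 1/7, q = 1/14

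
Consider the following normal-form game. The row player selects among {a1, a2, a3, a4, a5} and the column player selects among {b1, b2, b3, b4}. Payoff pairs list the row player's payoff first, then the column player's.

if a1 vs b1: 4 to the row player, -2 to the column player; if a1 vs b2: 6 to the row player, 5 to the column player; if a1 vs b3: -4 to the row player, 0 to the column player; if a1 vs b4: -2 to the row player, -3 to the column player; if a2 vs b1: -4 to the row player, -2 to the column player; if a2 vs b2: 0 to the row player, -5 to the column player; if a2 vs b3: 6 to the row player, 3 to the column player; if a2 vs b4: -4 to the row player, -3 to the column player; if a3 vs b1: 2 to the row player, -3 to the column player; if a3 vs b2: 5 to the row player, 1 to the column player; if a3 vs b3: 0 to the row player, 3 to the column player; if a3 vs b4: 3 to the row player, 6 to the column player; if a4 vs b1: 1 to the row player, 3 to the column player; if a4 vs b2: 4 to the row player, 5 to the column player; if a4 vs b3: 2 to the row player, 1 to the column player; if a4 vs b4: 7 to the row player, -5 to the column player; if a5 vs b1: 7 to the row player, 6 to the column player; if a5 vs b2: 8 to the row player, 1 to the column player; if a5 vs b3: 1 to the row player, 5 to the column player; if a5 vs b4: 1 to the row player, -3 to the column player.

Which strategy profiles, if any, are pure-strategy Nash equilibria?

(a2, b3) and (a5, b1)

A profile is a Nash equilibrium when each player is best-responding to the other.
The row player's best responses — vs b1: a5 (payoff 7); vs b2: a5 (payoff 8); vs b3: a2 (payoff 6); vs b4: a4 (payoff 7).
The column player's best responses — vs a1: b2 (payoff 5); vs a2: b3 (payoff 3); vs a3: b4 (payoff 6); vs a4: b2 (payoff 5); vs a5: b1 (payoff 6).
Mutual best responses occur at (a2, b3) and (a5, b1); at each, neither player gains by switching.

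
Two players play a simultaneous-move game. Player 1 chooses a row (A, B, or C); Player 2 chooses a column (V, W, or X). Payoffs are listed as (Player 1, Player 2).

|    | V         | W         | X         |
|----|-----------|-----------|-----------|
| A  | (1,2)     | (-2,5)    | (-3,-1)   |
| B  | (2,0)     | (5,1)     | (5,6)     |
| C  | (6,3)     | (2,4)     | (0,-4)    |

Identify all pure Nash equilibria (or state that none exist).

(B, X)

Check mutual best responses: a cell is a NE iff neither player can gain by unilaterally deviating.
Player 1's best responses — vs V: C (payoff 6); vs W: B (payoff 5); vs X: B (payoff 5).
Player 2's best responses — vs A: W (payoff 5); vs B: X (payoff 6); vs C: W (payoff 4).
The only mutual best response is (B, X); neither player gains by switching there.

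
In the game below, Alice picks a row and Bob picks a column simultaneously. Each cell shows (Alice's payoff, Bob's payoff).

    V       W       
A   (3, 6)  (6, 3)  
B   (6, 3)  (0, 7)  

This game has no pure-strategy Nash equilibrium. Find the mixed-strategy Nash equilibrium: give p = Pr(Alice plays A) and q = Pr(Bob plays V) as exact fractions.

p = 4/7, q = 2/3

Each player's mixing probability is pinned down by making the *other* player indifferent.
Bob indifferent between V and W: p·6 + (1−p)·3 = p·3 + (1−p)·7 ⟹ 3 + 3p = 7 + (-4)p ⟹ p = 4/7.
Alice indifferent between A and B: q·3 + (1−q)·6 = q·6 + (1−q)·0 ⟹ 6 + (-3)q = 0 + 6q ⟹ q = 2/3.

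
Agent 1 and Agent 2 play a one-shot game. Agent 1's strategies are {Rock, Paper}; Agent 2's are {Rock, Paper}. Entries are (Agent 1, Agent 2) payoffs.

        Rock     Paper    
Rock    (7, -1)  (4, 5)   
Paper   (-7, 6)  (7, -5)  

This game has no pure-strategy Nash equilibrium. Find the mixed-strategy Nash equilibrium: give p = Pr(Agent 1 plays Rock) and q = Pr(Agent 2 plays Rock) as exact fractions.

In a mixed NE each player is indifferent between their pure strategies, so the opponent's mix sets the indifference.
Agent 2 indifferent between Rock and Paper: p·(-1) + (1−p)·6 = p·5 + (1−p)·(-5) ⟹ 6 + (-7)p = (-5) + 10p ⟹ p = 11/17.
Agent 1 indifferent between Rock and Paper: q·7 + (1−q)·4 = q·(-7) + (1−q)·7 ⟹ 4 + 3q = 7 + (-14)q ⟹ q = 3/17.

p = 11/17, q = 3/17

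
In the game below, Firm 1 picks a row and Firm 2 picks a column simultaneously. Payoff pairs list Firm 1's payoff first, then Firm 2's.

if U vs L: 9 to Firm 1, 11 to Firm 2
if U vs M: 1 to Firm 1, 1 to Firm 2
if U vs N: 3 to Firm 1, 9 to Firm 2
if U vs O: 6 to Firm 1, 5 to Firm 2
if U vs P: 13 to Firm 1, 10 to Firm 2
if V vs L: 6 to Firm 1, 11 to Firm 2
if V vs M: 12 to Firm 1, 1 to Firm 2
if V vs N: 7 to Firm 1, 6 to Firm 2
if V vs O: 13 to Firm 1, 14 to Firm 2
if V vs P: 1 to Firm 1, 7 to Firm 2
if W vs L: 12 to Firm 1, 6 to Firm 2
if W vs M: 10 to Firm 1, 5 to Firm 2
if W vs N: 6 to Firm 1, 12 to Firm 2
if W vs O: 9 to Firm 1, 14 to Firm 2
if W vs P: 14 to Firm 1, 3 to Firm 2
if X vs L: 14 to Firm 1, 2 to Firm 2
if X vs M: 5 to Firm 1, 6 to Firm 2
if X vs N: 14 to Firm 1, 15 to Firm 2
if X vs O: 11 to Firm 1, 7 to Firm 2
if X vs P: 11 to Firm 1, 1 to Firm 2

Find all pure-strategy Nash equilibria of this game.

A profile is a Nash equilibrium when each player is best-responding to the other.
Firm 1's best responses — vs L: X (payoff 14); vs M: V (payoff 12); vs N: X (payoff 14); vs O: V (payoff 13); vs P: W (payoff 14).
Firm 2's best responses — vs U: L (payoff 11); vs V: O (payoff 14); vs W: O (payoff 14); vs X: N (payoff 15).
Mutual best responses occur at (V, O) and (X, N); at each, neither player gains by switching.

(V, O) and (X, N)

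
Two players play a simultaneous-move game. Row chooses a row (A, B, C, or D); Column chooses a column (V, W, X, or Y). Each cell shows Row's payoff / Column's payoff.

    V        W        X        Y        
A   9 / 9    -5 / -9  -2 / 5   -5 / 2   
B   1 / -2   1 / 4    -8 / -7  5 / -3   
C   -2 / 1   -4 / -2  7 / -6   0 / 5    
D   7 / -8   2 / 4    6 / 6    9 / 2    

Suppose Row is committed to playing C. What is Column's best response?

With Row fixed at C, Column's payoffs are: V → 1, W → -2, X → -6, Y → 5.
The maximum is 5, achieved by Y.

Y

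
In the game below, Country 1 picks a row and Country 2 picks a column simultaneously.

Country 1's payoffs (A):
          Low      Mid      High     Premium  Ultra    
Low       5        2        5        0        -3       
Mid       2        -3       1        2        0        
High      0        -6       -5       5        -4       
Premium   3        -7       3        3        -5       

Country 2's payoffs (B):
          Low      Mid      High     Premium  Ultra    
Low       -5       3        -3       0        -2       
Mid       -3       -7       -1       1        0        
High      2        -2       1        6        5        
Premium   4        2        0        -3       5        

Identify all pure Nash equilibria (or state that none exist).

Find each player's best response to every opponent strategy; NE are the intersections.
Country 1's best responses — vs Low: Low (payoff 5); vs Mid: Low (payoff 2); vs High: Low (payoff 5); vs Premium: High (payoff 5); vs Ultra: Mid (payoff 0).
Country 2's best responses — vs Low: Mid (payoff 3); vs Mid: Premium (payoff 1); vs High: Premium (payoff 6); vs Premium: Ultra (payoff 5).
Mutual best responses occur at (Low, Mid) and (High, Premium); at each, neither player gains by switching.

(Low, Mid) and (High, Premium)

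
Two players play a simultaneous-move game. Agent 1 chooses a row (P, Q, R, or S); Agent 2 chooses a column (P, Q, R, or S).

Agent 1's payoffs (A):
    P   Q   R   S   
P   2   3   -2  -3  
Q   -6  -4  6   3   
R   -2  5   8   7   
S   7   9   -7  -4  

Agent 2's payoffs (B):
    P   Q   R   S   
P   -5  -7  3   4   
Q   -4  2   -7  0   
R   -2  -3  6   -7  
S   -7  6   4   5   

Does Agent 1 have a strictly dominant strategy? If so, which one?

None

A strategy is strictly dominant if it gives Agent 1 a strictly higher payoff than every other strategy, against every choice by the opponent.
P is not dominant: against P, S gives 7 > 2.
Q is not dominant: against P, P gives 2 > -6.
R is not dominant: against P, P gives 2 > -2.
S is not dominant: against R, P gives -2 > -7.
No single strategy is best against every opponent action.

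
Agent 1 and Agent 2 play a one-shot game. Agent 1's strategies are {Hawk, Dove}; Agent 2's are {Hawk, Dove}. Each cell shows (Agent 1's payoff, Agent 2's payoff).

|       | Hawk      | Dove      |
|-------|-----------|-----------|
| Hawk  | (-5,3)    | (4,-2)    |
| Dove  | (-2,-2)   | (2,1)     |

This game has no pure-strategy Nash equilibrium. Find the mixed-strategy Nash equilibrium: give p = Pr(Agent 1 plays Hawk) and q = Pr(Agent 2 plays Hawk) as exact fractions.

In a mixed NE each player is indifferent between their pure strategies, so the opponent's mix sets the indifference.
Agent 2 indifferent between Hawk and Dove: p·3 + (1−p)·(-2) = p·(-2) + (1−p)·1 ⟹ (-2) + 5p = 1 + (-3)p ⟹ p = 3/8.
Agent 1 indifferent between Hawk and Dove: q·(-5) + (1−q)·4 = q·(-2) + (1−q)·2 ⟹ 4 + (-9)q = 2 + (-4)q ⟹ q = 2/5.

p = 3/8, q = 2/5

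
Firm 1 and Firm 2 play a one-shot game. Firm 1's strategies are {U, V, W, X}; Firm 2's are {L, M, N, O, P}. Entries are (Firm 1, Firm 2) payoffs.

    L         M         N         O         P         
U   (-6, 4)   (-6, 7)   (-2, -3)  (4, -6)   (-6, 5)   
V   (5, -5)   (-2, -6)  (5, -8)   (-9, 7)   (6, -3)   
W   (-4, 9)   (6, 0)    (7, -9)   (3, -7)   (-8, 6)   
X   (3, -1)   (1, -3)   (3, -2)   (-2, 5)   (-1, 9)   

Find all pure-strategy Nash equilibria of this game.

No pure-strategy Nash equilibrium

Find each player's best response to every opponent strategy; NE are the intersections.
Firm 1's best responses — vs L: V (payoff 5); vs M: W (payoff 6); vs N: W (payoff 7); vs O: U (payoff 4); vs P: V (payoff 6).
Firm 2's best responses — vs U: M (payoff 7); vs V: O (payoff 7); vs W: L (payoff 9); vs X: P (payoff 9).
No cell has both players best-responding. For instance, Firm 1's best reply to P is V, but against V Firm 2 prefers O over P.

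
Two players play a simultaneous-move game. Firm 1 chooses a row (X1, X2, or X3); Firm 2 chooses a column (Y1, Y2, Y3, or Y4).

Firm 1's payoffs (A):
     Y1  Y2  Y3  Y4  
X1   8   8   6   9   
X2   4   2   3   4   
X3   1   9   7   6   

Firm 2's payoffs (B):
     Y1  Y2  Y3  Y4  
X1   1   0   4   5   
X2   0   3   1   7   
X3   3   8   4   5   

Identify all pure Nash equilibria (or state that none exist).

Find each player's best response to every opponent strategy; NE are the intersections.
Firm 1's best responses — vs Y1: X1 (payoff 8); vs Y2: X3 (payoff 9); vs Y3: X3 (payoff 7); vs Y4: X1 (payoff 9).
Firm 2's best responses — vs X1: Y4 (payoff 5); vs X2: Y4 (payoff 7); vs X3: Y2 (payoff 8).
Mutual best responses occur at (X1, Y4) and (X3, Y2); at each, neither player gains by switching.

(X1, Y4) and (X3, Y2)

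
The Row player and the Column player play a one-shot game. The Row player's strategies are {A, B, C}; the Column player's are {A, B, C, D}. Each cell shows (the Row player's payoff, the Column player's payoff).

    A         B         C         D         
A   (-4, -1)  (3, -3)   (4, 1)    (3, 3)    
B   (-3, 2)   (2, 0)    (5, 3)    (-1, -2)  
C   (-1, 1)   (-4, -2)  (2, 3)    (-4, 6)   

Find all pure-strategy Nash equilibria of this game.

A profile is a Nash equilibrium when each player is best-responding to the other.
The Row player's best responses — vs A: C (payoff -1); vs B: A (payoff 3); vs C: B (payoff 5); vs D: A (payoff 3).
The Column player's best responses — vs A: D (payoff 3); vs B: C (payoff 3); vs C: D (payoff 6).
Mutual best responses occur at (A, D) and (B, C); at each, neither player gains by switching.

(A, D) and (B, C)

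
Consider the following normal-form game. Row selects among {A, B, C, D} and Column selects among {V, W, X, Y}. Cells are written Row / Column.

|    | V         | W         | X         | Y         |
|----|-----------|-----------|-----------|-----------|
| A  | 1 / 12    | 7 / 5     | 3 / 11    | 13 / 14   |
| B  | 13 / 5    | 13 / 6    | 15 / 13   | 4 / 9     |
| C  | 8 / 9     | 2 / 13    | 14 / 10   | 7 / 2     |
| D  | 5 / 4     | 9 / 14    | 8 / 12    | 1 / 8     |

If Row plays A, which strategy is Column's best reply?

With Row fixed at A, Column's payoffs are: V → 12, W → 5, X → 11, Y → 14.
The maximum is 14, achieved by Y.

Y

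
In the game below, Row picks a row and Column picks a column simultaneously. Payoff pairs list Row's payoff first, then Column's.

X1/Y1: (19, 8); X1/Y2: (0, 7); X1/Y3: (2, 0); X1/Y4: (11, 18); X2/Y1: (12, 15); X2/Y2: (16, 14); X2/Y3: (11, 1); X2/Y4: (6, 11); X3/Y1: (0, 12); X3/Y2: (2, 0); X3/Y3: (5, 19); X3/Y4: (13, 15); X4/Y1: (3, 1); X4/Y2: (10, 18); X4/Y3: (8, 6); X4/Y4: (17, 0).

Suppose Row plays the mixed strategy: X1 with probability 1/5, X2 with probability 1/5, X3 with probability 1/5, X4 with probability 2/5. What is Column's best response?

Compute Column's expected payoff from each pure strategy against the given mix.
Y1: (1/5)·8 + (1/5)·15 + (1/5)·12 + (2/5)·1 = 37/5
Y2: (1/5)·7 + (1/5)·14 + (1/5)·0 + (2/5)·18 = 57/5
Y3: (1/5)·0 + (1/5)·1 + (1/5)·19 + (2/5)·6 = 32/5
Y4: (1/5)·18 + (1/5)·11 + (1/5)·15 + (2/5)·0 = 44/5
Highest expected payoff is 57/5, from Y2.

Y2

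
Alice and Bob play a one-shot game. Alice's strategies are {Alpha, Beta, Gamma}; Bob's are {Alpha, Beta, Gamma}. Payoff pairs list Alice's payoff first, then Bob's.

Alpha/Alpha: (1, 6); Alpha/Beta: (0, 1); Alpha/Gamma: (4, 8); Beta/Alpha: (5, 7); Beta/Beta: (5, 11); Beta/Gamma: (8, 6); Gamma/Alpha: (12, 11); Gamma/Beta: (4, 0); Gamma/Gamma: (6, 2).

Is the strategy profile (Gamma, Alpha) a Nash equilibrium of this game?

Yes

Holding Bob at Alpha: Alice gets 12 from Gamma, versus 1 from Alpha, 5 from Beta. No profitable deviation for Alice.
Holding Alice at Gamma: Bob gets 11 from Alpha, versus 0 from Beta, 2 from Gamma. No profitable deviation for Bob either.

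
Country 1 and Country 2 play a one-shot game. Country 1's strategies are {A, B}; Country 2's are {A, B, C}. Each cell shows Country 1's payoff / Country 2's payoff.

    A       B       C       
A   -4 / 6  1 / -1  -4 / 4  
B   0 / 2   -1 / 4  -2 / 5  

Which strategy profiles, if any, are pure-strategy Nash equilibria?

(B, C)

A profile is a Nash equilibrium when each player is best-responding to the other.
Country 1's best responses — vs A: B (payoff 0); vs B: A (payoff 1); vs C: B (payoff -2).
Country 2's best responses — vs A: A (payoff 6); vs B: C (payoff 5).
The only mutual best response is (B, C); neither player gains by switching there.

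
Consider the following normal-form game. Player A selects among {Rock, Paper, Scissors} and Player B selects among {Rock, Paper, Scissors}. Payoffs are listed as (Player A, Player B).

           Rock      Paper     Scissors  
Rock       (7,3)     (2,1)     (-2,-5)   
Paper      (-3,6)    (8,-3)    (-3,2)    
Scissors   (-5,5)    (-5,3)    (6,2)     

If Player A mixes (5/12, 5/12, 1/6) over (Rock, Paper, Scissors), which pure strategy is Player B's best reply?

Player B's best reply maximizes expected payoff against the mix.
Rock: (5/12)·3 + (5/12)·6 + (1/6)·5 = 55/12
Paper: (5/12)·1 + (5/12)·(-3) + (1/6)·3 = -1/3
Scissors: (5/12)·(-5) + (5/12)·2 + (1/6)·2 = -11/12
Highest expected payoff is 55/12, from Rock.

Rock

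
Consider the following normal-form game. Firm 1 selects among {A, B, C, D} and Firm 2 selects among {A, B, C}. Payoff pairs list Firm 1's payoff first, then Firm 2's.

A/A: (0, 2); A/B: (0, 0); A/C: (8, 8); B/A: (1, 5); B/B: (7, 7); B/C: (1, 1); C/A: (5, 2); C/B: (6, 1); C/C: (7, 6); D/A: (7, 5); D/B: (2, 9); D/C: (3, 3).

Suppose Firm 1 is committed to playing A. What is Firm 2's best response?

With Firm 1 fixed at A, Firm 2's payoffs are: A → 2, B → 0, C → 8.
The maximum is 8, achieved by C.

C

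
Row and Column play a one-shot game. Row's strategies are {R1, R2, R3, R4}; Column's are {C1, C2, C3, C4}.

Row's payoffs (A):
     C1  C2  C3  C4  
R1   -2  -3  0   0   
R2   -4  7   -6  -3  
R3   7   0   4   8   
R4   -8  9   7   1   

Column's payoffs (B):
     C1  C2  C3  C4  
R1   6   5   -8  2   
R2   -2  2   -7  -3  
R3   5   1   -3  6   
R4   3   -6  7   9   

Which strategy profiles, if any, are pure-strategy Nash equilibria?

(R3, C4)

Find each player's best response to every opponent strategy; NE are the intersections.
Row's best responses — vs C1: R3 (payoff 7); vs C2: R4 (payoff 9); vs C3: R4 (payoff 7); vs C4: R3 (payoff 8).
Column's best responses — vs R1: C1 (payoff 6); vs R2: C2 (payoff 2); vs R3: C4 (payoff 6); vs R4: C4 (payoff 9).
The only mutual best response is (R3, C4); neither player gains by switching there.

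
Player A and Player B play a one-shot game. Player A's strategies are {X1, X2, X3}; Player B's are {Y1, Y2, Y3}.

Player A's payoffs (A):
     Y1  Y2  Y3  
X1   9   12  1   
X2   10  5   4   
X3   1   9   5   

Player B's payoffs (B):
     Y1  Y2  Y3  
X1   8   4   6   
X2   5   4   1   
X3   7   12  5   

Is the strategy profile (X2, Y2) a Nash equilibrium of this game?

No

Holding Player B at Y2: Player A gets 5 from X2 but could get 12 by switching to X1. Player A has a profitable deviation.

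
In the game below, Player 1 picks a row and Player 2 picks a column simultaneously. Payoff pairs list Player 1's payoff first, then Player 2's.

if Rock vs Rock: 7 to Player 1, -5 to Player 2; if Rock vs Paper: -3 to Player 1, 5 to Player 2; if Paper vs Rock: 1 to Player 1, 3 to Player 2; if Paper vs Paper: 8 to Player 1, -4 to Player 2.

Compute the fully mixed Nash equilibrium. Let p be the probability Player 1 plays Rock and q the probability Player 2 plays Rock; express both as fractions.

Each player's mixing probability is pinned down by making the *other* player indifferent.
Player 2 indifferent between Rock and Paper: p·(-5) + (1−p)·3 = p·5 + (1−p)·(-4) ⟹ 3 + (-8)p = (-4) + 9p ⟹ p = 7/17.
Player 1 indifferent between Rock and Paper: q·7 + (1−q)·(-3) = q·1 + (1−q)·8 ⟹ (-3) + 10q = 8 + (-7)q ⟹ q = 11/17.

p = 7/17, q = 11/17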